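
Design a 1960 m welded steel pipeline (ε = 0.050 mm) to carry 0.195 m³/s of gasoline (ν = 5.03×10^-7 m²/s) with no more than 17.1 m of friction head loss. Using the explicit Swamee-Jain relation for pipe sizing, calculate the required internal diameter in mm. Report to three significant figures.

Swamee-Jain (Type III): D = 0.66·[ε^1.25·(LQ²/(gh_f))^4.75 + ν·Q^9.4·(L/(gh_f))^5.2]^0.04
LQ²/(gh_f) = 0.4443; L/(gh_f) = 11.68
Term 1 = ε^1.25·(…)^4.75 = 8.91×10^-8; Term 2 = ν·Q^9.4·(…)^5.2 = 3.80×10^-8
D = 0.66·(8.91×10^-8 + 3.80×10^-8)^0.04 = 0.3497 m = 350 mm
Check: V = 2.03 m/s, Re = 1.41×10^6, f = 0.01380, h_f = 16.2 m ≈ 17.1 m ✓

D ≈ 350 mm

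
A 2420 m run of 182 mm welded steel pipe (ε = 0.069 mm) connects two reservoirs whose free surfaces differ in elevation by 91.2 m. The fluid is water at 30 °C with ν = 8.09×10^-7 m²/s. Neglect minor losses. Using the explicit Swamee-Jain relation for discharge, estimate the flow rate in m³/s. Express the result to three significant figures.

Swamee-Jain (Type II): Q = -0.965·√(gD⁵h_f/L)·ln[ε/(3.7D) + √(3.17ν²L/(gD³h_f))]
√(gD⁵h_f/L) = √(9.81·0.182⁵·91.2/2420) = 0.008592
ε/(3.7D) = 1.02×10^-4; √(3.17ν²L/(gD³h_f)) = 3.05×10^-5
Q = -0.965·0.008592·ln(1.330×10^-4) = 0.07400 m³/s
Check: V = 2.84 m/s, Re = 6.40×10^5, f = 0.01674, h_f = 91.8 m ≈ 91.2 m ✓

Q ≈ 0.0740 m³/s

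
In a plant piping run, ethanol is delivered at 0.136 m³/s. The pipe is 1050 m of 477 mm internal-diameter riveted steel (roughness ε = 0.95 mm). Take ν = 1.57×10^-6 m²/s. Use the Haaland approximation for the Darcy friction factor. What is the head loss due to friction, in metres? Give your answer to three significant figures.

h_f ≈ 1.57 m

V = 4Q/(πD²) = 4·0.136/(π·0.477²) = 0.7610 m/s
Re = VD/ν = 0.7610·0.477/1.57×10^-6 = 2.31×10^5 → turbulent
ε/D = 0.95/477 = 0.00199
Haaland: f = 0.02413
h_f = f(L/D)V²/(2g) = 0.02413·(1050/0.477)·0.7610²/(2·9.81) = 1.568 m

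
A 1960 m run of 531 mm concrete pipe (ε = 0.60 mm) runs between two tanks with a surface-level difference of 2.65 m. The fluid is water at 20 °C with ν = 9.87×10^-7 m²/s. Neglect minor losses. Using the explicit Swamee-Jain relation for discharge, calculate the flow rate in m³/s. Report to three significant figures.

Swamee-Jain (Type II): Q = -0.965·√(gD⁵h_f/L)·ln[ε/(3.7D) + √(3.17ν²L/(gD³h_f))]
√(gD⁵h_f/L) = √(9.81·0.531⁵·2.65/1960) = 0.02366
ε/(3.7D) = 3.05×10^-4; √(3.17ν²L/(gD³h_f)) = 3.94×10^-5
Q = -0.965·0.02366·ln(3.448×10^-4) = 0.1820 m³/s
Check: V = 0.822 m/s, Re = 4.42×10^5, f = 0.02098, h_f = 2.67 m ≈ 2.65 m ✓

Q ≈ 0.182 m³/s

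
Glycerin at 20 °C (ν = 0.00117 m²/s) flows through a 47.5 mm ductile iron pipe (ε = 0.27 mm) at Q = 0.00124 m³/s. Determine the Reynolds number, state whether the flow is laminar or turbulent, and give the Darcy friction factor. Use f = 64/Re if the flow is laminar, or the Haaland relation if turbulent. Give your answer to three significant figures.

Re ≈ 28.4; laminar; f = 64/Re ≈ 2.25

V = 4Q/(πD²) = 0.6998 m/s
Re = VD/ν = 0.6998·0.0475/0.00117 = 28.4
Re < 2300 → laminar → f = 64/Re = 2.253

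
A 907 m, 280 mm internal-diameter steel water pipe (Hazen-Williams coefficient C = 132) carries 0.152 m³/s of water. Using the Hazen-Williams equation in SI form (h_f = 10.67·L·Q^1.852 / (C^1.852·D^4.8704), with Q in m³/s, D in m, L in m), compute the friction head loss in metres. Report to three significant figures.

h_f = 10.67·907·0.152^1.852 / (132^1.852·0.280^4.8704) = 17.21 m

h_f ≈ 17.2 m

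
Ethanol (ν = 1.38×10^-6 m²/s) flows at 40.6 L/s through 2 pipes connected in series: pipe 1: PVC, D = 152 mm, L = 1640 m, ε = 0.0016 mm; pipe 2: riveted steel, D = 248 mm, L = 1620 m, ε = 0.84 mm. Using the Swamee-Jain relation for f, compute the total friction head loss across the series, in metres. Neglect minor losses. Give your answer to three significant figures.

H ≈ 48.0 m

Pipe 1: V = 2.237 m/s, Re = 2.46×10^5, ε/D = 1.05×10^-5, f = 0.01503, h_1 = f(L/D)V²/2g = 41.37 m
Pipe 2: V = 0.8405 m/s, Re = 1.51×10^5, ε/D = 0.00339, f = 0.02810, h_2 = f(L/D)V²/2g = 6.609 m
Series → Q common, losses add: H = Σh = 47.98 m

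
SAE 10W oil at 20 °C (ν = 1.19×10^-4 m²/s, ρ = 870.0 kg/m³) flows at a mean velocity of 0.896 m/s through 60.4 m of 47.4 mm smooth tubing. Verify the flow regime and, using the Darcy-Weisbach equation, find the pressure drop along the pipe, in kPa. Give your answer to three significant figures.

Δp ≈ 79.8 kPa

Re = VD/ν = 0.896·0.04740/1.19×10^-4 = 357 → laminar (Re < 2300)
f = 64/Re = 0.1793
h_f = f(L/D)V²/(2g) = 0.1793·(60.4/0.04740)·0.896²/(2·9.81) = 9.350 m
Δp = ρg·h_f = 870.0·9.81·9.350 = 79.80 kPa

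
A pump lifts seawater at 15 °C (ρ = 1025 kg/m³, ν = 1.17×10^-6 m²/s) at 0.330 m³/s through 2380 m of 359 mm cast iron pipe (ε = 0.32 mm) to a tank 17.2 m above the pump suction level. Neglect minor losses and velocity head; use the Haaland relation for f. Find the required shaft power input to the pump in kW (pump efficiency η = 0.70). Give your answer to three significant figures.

P_shaft ≈ 412 kW

V = 4Q/(πD²) = 3.260 m/s; Re = 1.00×10^6; ε/D = 8.91×10^-4; f = 0.01942
h_f = f(L/D)V²/2g = 69.76 m
Total head H = z + h_f = 17.2 + 69.76 = 86.96 m
P_hyd = ρgQH = 1025·9.81·0.330·86.96 = 288.6 kW
P_shaft = P_hyd/η = 288.6/0.70 = 412.2 kW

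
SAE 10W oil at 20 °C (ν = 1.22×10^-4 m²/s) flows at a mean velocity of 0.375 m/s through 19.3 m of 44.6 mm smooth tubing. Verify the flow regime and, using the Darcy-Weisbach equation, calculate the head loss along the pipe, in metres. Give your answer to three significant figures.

h_f ≈ 1.45 m

Re = VD/ν = 0.375·0.04460/1.22×10^-4 = 137 → laminar (Re < 2300)
f = 64/Re = 0.4668
h_f = f(L/D)V²/(2g) = 0.4668·(19.3/0.04460)·0.375²/(2·9.81) = 1.448 m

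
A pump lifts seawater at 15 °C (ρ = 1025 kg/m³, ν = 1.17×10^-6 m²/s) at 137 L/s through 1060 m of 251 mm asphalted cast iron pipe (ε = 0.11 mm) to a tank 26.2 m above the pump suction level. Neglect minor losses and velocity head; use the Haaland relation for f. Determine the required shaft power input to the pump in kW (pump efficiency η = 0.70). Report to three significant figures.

P_shaft ≈ 107 kW

V = 4Q/(πD²) = 2.769 m/s; Re = 5.94×10^5; ε/D = 4.38×10^-4; f = 0.01704
h_f = f(L/D)V²/2g = 28.11 m
Total head H = z + h_f = 26.2 + 28.11 = 54.31 m
P_hyd = ρgQH = 1025·9.81·0.137·54.31 = 74.82 kW
P_shaft = P_hyd/η = 74.82/0.70 = 106.9 kW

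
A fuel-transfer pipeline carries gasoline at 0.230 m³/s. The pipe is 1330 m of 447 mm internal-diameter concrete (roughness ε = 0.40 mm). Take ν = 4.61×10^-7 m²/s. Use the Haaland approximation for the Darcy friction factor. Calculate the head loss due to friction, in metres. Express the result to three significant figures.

h_f ≈ 6.31 m

V = 4Q/(πD²) = 4·0.230/(π·0.447²) = 1.466 m/s
Re = VD/ν = 1.466·0.447/4.61×10^-7 = 1.42×10^6 → turbulent
ε/D = 0.40/447 = 8.95×10^-4
Haaland: f = 0.01936
h_f = f(L/D)V²/(2g) = 0.01936·(1330/0.447)·1.466²/(2·9.81) = 6.306 m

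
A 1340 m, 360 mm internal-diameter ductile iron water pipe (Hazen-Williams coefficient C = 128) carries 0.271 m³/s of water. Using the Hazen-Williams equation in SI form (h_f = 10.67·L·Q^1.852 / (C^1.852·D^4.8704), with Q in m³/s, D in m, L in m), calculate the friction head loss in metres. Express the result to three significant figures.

h_f ≈ 23.1 m

h_f = 10.67·1340·0.271^1.852 / (128^1.852·0.360^4.8704) = 23.10 m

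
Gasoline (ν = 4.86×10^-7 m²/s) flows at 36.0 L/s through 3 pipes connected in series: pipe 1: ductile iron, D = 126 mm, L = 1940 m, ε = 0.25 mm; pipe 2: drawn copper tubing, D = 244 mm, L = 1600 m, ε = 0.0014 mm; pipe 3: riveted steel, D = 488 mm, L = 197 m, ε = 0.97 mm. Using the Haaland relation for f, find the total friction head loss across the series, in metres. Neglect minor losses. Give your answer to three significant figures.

Pipe 1: V = 2.887 m/s, Re = 7.49×10^5, ε/D = 0.00198, f = 0.02364, h_1 = f(L/D)V²/2g = 154.6 m
Pipe 2: V = 0.7699 m/s, Re = 3.87×10^5, ε/D = 5.74×10^-6, f = 0.01374, h_2 = f(L/D)V²/2g = 2.722 m
Pipe 3: V = 0.1925 m/s, Re = 1.93×10^5, ε/D = 0.00199, f = 0.02424, h_3 = f(L/D)V²/2g = 0.01848 m
Series → Q common, losses add: H = Σh = 157.4 m

H ≈ 157 m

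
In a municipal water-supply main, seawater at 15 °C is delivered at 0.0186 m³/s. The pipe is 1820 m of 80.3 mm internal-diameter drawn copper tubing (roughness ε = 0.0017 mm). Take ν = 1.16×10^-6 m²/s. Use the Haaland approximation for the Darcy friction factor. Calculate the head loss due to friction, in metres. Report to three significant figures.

h_f ≈ 233 m

V = 4Q/(πD²) = 4·0.0186/(π·0.0803²) = 3.673 m/s
Re = VD/ν = 3.673·0.0803/1.16×10^-6 = 2.54×10^5 → turbulent
ε/D = 0.0017/80.3 = 2.12×10^-5
Haaland: f = 0.01496
h_f = f(L/D)V²/(2g) = 0.01496·(1820/0.0803)·3.673²/(2·9.81) = 233.1 m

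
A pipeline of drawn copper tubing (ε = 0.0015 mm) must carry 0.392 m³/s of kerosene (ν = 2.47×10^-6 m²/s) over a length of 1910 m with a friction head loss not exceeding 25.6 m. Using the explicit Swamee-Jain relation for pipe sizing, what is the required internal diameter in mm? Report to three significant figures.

Swamee-Jain (Type III): D = 0.66·[ε^1.25·(LQ²/(gh_f))^4.75 + ν·Q^9.4·(L/(gh_f))^5.2]^0.04
LQ²/(gh_f) = 1.169; L/(gh_f) = 7.605
Term 1 = ε^1.25·(…)^4.75 = 1.10×10^-7; Term 2 = ν·Q^9.4·(…)^5.2 = 1.42×10^-5
D = 0.66·(1.10×10^-7 + 1.42×10^-5)^0.04 = 0.4224 m = 422 mm
Check: V = 2.80 m/s, Re = 4.78×10^5, f = 0.01325, h_f = 23.9 m ≈ 25.6 m ✓

D ≈ 422 mm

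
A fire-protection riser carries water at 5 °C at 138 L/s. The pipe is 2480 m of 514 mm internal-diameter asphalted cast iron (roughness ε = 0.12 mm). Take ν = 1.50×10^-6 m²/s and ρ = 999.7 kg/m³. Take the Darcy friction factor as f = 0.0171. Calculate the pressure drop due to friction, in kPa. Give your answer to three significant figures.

V = 4Q/(πD²) = 4·0.138/(π·0.514²) = 0.6651 m/s
h_f = f(L/D)V²/(2g) = 0.01710·(2480/0.514)·0.6651²/(2·9.81) = 1.860 m
Δp = ρg·h_f = 999.7·9.81·1.860 = 18.24 kPa

Δp ≈ 18.2 kPa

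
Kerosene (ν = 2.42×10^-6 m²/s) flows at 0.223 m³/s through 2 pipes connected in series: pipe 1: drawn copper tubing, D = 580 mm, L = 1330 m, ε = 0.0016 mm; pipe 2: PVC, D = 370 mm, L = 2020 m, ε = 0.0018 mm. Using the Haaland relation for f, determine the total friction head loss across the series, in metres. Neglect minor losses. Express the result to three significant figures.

H ≈ 18.3 m

Pipe 1: V = 0.8440 m/s, Re = 2.02×10^5, ε/D = 2.76×10^-6, f = 0.01548, h_1 = f(L/D)V²/2g = 1.289 m
Pipe 2: V = 2.074 m/s, Re = 3.17×10^5, ε/D = 4.86×10^-6, f = 0.01423, h_2 = f(L/D)V²/2g = 17.04 m
Series → Q common, losses add: H = Σh = 18.33 m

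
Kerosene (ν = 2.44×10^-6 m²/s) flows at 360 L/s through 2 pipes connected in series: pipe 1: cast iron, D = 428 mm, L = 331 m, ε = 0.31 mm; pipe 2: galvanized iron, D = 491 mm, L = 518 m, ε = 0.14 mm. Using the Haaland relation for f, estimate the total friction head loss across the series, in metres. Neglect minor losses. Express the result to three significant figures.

H ≈ 7.86 m

Pipe 1: V = 2.502 m/s, Re = 4.39×10^5, ε/D = 7.24×10^-4, f = 0.01896, h_1 = f(L/D)V²/2g = 4.678 m
Pipe 2: V = 1.901 m/s, Re = 3.83×10^5, ε/D = 2.85×10^-4, f = 0.01635, h_2 = f(L/D)V²/2g = 3.178 m
Series → Q common, losses add: H = Σh = 7.857 m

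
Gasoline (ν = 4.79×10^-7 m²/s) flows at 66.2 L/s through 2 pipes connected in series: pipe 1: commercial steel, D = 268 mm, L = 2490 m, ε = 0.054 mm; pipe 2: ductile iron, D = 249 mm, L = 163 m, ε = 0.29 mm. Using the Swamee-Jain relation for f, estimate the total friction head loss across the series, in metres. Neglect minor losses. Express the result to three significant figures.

Pipe 1: V = 1.174 m/s, Re = 6.57×10^5, ε/D = 2.01×10^-4, f = 0.01519, h_1 = f(L/D)V²/2g = 9.909 m
Pipe 2: V = 1.359 m/s, Re = 7.07×10^5, ε/D = 0.00116, f = 0.02087, h_2 = f(L/D)V²/2g = 1.287 m
Series → Q common, losses add: H = Σh = 11.20 m

H ≈ 11.2 m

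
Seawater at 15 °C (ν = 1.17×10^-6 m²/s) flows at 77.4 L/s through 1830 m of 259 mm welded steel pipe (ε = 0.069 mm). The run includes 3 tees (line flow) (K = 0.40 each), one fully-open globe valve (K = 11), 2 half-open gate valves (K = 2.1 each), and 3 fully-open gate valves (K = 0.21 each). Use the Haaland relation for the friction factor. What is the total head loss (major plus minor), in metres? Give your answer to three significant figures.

V = 4Q/(πD²) = 1.469 m/s; V²/2g = 0.1100 m
Re = 3.25×10^5, ε/D = 2.66×10^-4 → f = 0.01644 (Haaland)
Major: h_f = f(L/D)·V²/2g = 0.01644·7066·0.1100 = 12.78 m
Minor: ΣK = 17.0; h_m = ΣK·V²/2g = 1.873 m
Total H_L = 12.78 + 1.873 = 14.65 m

H_L ≈ 14.6 m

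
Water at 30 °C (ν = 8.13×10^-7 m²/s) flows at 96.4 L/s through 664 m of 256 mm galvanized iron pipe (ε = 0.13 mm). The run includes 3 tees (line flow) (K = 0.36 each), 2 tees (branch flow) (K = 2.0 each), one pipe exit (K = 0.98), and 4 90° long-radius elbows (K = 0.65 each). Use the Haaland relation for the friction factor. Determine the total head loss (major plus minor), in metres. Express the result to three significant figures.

V = 4Q/(πD²) = 1.873 m/s; V²/2g = 0.1788 m
Re = 5.90×10^5, ε/D = 5.08×10^-4 → f = 0.01751 (Haaland)
Major: h_f = f(L/D)·V²/2g = 0.01751·2594·0.1788 = 8.119 m
Minor: ΣK = 8.66; h_m = ΣK·V²/2g = 1.548 m
Total H_L = 8.119 + 1.548 = 9.667 m

H_L ≈ 9.67 m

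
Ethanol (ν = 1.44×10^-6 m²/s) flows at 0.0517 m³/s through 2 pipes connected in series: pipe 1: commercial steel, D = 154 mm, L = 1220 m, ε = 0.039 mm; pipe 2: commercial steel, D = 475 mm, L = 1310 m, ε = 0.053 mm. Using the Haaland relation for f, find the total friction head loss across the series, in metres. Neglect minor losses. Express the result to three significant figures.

Pipe 1: V = 2.776 m/s, Re = 2.97×10^5, ε/D = 2.53×10^-4, f = 0.01648, h_1 = f(L/D)V²/2g = 51.28 m
Pipe 2: V = 0.2918 m/s, Re = 9.62×10^4, ε/D = 1.12×10^-4, f = 0.01845, h_2 = f(L/D)V²/2g = 0.2208 m
Series → Q common, losses add: H = Σh = 51.50 m

H ≈ 51.5 m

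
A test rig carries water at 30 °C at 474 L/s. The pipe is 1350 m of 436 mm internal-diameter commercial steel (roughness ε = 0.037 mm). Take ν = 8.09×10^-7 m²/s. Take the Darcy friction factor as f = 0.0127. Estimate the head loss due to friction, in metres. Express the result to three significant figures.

h_f ≈ 20.2 m

V = 4Q/(πD²) = 4·0.474/(π·0.436²) = 3.175 m/s
h_f = f(L/D)V²/(2g) = 0.01270·(1350/0.436)·3.175²/(2·9.81) = 20.20 m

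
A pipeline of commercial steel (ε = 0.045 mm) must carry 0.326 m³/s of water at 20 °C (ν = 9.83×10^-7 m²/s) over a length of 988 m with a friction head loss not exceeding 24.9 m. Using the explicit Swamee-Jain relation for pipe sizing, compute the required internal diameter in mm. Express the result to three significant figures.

Swamee-Jain (Type III): D = 0.66·[ε^1.25·(LQ²/(gh_f))^4.75 + ν·Q^9.4·(L/(gh_f))^5.2]^0.04
LQ²/(gh_f) = 0.4299; L/(gh_f) = 4.045
Term 1 = ε^1.25·(…)^4.75 = 6.68×10^-8; Term 2 = ν·Q^9.4·(…)^5.2 = 3.74×10^-8
D = 0.66·(6.68×10^-8 + 3.74×10^-8)^0.04 = 0.3469 m = 347 mm
Check: V = 3.45 m/s, Re = 1.22×10^6, f = 0.01374, h_f = 23.7 m ≈ 24.9 m ✓

D ≈ 347 mm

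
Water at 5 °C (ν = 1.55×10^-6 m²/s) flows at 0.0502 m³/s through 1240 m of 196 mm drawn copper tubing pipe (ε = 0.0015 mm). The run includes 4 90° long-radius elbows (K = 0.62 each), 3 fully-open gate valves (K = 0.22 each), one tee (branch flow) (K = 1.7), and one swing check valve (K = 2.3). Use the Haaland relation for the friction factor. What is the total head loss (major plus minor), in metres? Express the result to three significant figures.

V = 4Q/(πD²) = 1.664 m/s; V²/2g = 0.1411 m
Re = 2.10×10^5, ε/D = 7.65×10^-6 → f = 0.01539 (Haaland)
Major: h_f = f(L/D)·V²/2g = 0.01539·6327·0.1411 = 13.74 m
Minor: ΣK = 7.14; h_m = ΣK·V²/2g = 1.007 m
Total H_L = 13.74 + 1.007 = 14.75 m

H_L ≈ 14.7 m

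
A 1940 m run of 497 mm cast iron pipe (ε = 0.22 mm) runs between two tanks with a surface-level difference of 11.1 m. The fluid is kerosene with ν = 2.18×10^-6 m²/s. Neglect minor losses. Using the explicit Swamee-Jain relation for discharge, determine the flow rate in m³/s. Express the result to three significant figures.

Swamee-Jain (Type II): Q = -0.965·√(gD⁵h_f/L)·ln[ε/(3.7D) + √(3.17ν²L/(gD³h_f))]
√(gD⁵h_f/L) = √(9.81·0.497⁵·11.1/1940) = 0.04126
ε/(3.7D) = 1.20×10^-4; √(3.17ν²L/(gD³h_f)) = 4.68×10^-5
Q = -0.965·0.04126·ln(1.664×10^-4) = 0.3464 m³/s
Check: V = 1.79 m/s, Re = 4.07×10^5, f = 0.01762, h_f = 11.2 m ≈ 11.1 m ✓

Q ≈ 0.346 m³/s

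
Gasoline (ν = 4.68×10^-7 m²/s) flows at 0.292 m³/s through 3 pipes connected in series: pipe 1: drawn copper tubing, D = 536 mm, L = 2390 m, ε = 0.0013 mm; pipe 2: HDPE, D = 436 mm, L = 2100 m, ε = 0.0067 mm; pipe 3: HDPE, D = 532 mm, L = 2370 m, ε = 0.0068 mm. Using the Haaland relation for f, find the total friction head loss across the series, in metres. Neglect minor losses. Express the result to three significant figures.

Pipe 1: V = 1.294 m/s, Re = 1.48×10^6, ε/D = 2.43×10^-6, f = 0.01091, h_1 = f(L/D)V²/2g = 4.151 m
Pipe 2: V = 1.956 m/s, Re = 1.82×10^6, ε/D = 1.54×10^-5, f = 0.01093, h_2 = f(L/D)V²/2g = 10.26 m
Pipe 3: V = 1.314 m/s, Re = 1.49×10^6, ε/D = 1.28×10^-5, f = 0.01115, h_3 = f(L/D)V²/2g = 4.370 m
Series → Q common, losses add: H = Σh = 18.78 m

H ≈ 18.8 m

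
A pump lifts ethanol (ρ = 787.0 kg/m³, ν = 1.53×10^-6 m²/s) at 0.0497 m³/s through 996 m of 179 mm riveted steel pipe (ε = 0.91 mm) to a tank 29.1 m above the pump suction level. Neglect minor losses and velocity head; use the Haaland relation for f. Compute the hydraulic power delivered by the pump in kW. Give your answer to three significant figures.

V = 4Q/(πD²) = 1.975 m/s; Re = 2.31×10^5; ε/D = 0.00508; f = 0.03095
h_f = f(L/D)V²/2g = 34.24 m
Total head H = z + h_f = 29.1 + 34.24 = 63.34 m
P_hyd = ρgQH = 787.0·9.81·0.0497·63.34 = 24.30 kW

P_hyd ≈ 24.3 kW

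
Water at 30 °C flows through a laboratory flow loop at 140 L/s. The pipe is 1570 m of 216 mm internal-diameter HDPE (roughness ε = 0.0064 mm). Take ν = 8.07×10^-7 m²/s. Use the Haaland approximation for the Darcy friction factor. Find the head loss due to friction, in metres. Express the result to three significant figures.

h_f ≈ 65.5 m

V = 4Q/(πD²) = 4·0.140/(π·0.216²) = 3.821 m/s
Re = VD/ν = 3.821·0.216/8.07×10^-7 = 1.02×10^6 → turbulent
ε/D = 0.0064/216 = 2.96×10^-5
Haaland: f = 0.01211
h_f = f(L/D)V²/(2g) = 0.01211·(1570/0.216)·3.821²/(2·9.81) = 65.49 m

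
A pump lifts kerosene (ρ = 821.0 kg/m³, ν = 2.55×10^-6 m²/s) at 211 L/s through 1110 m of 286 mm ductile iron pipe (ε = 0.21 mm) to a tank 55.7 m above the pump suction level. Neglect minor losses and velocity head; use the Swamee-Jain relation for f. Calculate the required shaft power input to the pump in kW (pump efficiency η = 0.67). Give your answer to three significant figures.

P_shaft ≈ 246 kW

V = 4Q/(πD²) = 3.284 m/s; Re = 3.68×10^5; ε/D = 7.34×10^-4; f = 0.01935
h_f = f(L/D)V²/2g = 41.30 m
Total head H = z + h_f = 55.7 + 41.30 = 97.00 m
P_hyd = ρgQH = 821.0·9.81·0.211·97.00 = 164.8 kW
P_shaft = P_hyd/η = 164.8/0.67 = 246.0 kW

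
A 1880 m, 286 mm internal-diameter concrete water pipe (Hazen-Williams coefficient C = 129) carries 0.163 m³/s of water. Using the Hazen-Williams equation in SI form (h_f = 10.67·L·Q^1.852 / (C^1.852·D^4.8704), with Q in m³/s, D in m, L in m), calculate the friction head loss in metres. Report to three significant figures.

h_f = 10.67·1880·0.163^1.852 / (129^1.852·0.286^4.8704) = 38.21 m

h_f ≈ 38.2 m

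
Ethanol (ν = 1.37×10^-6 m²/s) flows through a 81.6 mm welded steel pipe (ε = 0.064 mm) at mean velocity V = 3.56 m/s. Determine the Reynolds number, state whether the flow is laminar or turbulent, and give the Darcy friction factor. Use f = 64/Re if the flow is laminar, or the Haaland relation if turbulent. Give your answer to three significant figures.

Re = VD/ν = 3.560·0.0816/1.37×10^-6 = 2.12×10^5
Re > 4000 → turbulent; ε/D = 7.84×10^-4
Haaland: f = 0.01993

Re ≈ 2.12×10^5; turbulent; f ≈ 0.0199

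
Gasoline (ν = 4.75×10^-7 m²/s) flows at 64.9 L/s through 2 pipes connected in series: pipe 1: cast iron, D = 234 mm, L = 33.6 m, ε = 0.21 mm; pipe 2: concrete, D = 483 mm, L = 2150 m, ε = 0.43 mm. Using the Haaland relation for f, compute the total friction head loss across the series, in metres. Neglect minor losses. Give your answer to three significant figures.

H ≈ 0.892 m

Pipe 1: V = 1.509 m/s, Re = 7.43×10^5, ε/D = 8.97×10^-4, f = 0.01955, h_1 = f(L/D)V²/2g = 0.3259 m
Pipe 2: V = 0.3542 m/s, Re = 3.60×10^5, ε/D = 8.90×10^-4, f = 0.01990, h_2 = f(L/D)V²/2g = 0.5666 m
Series → Q common, losses add: H = Σh = 0.8924 m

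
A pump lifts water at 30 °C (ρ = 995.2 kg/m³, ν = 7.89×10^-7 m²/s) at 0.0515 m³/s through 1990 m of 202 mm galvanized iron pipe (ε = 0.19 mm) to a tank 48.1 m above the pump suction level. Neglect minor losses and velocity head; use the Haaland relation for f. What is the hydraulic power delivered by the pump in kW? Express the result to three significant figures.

P_hyd ≈ 37.3 kW

V = 4Q/(πD²) = 1.607 m/s; Re = 4.11×10^5; ε/D = 9.41×10^-4; f = 0.02004
h_f = f(L/D)V²/2g = 25.99 m
Total head H = z + h_f = 48.1 + 25.99 = 74.09 m
P_hyd = ρgQH = 995.2·9.81·0.0515·74.09 = 37.25 kW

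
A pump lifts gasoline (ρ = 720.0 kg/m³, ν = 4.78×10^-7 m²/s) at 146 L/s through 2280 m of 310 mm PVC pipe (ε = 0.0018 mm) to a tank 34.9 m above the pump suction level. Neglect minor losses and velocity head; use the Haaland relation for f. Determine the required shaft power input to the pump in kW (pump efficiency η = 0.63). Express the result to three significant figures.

V = 4Q/(πD²) = 1.934 m/s; Re = 1.25×10^6; ε/D = 5.81×10^-6; f = 0.01127
h_f = f(L/D)V²/2g = 15.81 m
Total head H = z + h_f = 34.9 + 15.81 = 50.71 m
P_hyd = ρgQH = 720.0·9.81·0.146·50.71 = 52.30 kW
P_shaft = P_hyd/η = 52.30/0.63 = 83.01 kW

P_shaft ≈ 83.0 kW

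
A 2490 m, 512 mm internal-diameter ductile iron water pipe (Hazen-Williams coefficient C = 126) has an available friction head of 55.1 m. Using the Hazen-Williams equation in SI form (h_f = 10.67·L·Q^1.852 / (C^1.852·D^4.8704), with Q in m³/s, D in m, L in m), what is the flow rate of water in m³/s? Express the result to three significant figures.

Rearranging: Q = [h_f·C^1.852·D^4.8704 / (10.67·L)]^(1/1.852)
Q = [55.1·126^1.852·0.512^4.8704 / (10.67·2490)]^0.540 = 0.7709 m³/s

Q ≈ 0.771 m³/s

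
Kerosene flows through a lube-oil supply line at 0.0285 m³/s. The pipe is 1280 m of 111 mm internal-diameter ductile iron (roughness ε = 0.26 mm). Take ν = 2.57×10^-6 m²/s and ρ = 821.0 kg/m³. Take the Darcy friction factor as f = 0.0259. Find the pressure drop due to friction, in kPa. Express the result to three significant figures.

Δp ≈ 1060 kPa

V = 4Q/(πD²) = 4·0.0285/(π·0.111²) = 2.945 m/s
h_f = f(L/D)V²/(2g) = 0.02590·(1280/0.111)·2.945²/(2·9.81) = 132.0 m
Δp = ρg·h_f = 821.0·9.81·132.0 = 1063 kPa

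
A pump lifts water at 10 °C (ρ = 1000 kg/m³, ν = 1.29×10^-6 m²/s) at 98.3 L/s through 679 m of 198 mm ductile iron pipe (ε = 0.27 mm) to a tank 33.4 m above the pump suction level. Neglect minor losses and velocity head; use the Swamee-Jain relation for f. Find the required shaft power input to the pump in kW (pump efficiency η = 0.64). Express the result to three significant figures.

V = 4Q/(πD²) = 3.193 m/s; Re = 4.90×10^5; ε/D = 0.00136; f = 0.02182
h_f = f(L/D)V²/2g = 38.87 m
Total head H = z + h_f = 33.4 + 38.87 = 72.27 m
P_hyd = ρgQH = 1000·9.81·0.0983·72.27 = 69.69 kW
P_shaft = P_hyd/η = 69.69/0.64 = 108.9 kW

P_shaft ≈ 109 kW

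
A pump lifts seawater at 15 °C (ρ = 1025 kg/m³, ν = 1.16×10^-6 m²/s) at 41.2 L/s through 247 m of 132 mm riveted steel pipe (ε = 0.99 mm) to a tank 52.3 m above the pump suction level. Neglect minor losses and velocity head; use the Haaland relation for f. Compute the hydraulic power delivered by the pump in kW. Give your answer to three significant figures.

V = 4Q/(πD²) = 3.011 m/s; Re = 3.43×10^5; ε/D = 0.00750; f = 0.03473
h_f = f(L/D)V²/2g = 30.03 m
Total head H = z + h_f = 52.3 + 30.03 = 82.33 m
P_hyd = ρgQH = 1025·9.81·0.0412·82.33 = 34.11 kW

P_hyd ≈ 34.1 kW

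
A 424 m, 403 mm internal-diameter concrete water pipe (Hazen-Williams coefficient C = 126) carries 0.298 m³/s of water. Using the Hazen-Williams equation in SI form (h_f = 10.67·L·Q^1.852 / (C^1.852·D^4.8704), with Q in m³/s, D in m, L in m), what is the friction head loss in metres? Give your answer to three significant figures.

h_f ≈ 5.18 m

h_f = 10.67·424·0.298^1.852 / (126^1.852·0.403^4.8704) = 5.179 m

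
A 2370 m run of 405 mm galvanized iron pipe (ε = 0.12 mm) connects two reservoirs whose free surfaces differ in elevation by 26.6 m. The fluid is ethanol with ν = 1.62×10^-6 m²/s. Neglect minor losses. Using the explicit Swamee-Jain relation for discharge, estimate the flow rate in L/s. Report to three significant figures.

Swamee-Jain (Type II): Q = -0.965·√(gD⁵h_f/L)·ln[ε/(3.7D) + √(3.17ν²L/(gD³h_f))]
√(gD⁵h_f/L) = √(9.81·0.405⁵·26.6/2370) = 0.03464
ε/(3.7D) = 8.01×10^-5; √(3.17ν²L/(gD³h_f)) = 3.37×10^-5
Q = -0.965·0.03464·ln(1.138×10^-4) = 0.3035 m³/s
Check: V = 2.36 m/s, Re = 5.89×10^5, f = 0.01617, h_f = 26.8 m ≈ 26.6 m ✓

Q ≈ 304 L/s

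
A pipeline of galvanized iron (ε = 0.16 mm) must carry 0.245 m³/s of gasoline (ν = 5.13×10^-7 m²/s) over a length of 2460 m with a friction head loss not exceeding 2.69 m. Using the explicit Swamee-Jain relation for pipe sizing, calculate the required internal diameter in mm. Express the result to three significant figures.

D ≈ 597 mm

Swamee-Jain (Type III): D = 0.66·[ε^1.25·(LQ²/(gh_f))^4.75 + ν·Q^9.4·(L/(gh_f))^5.2]^0.04
LQ²/(gh_f) = 5.596; L/(gh_f) = 93.22
Term 1 = ε^1.25·(…)^4.75 = 0.0642; Term 2 = ν·Q^9.4·(…)^5.2 = 0.0162
D = 0.66·(0.0642 + 0.0162)^0.04 = 0.5967 m = 597 mm
Check: V = 0.876 m/s, Re = 1.02×10^6, f = 0.01545, h_f = 2.49 m ≈ 2.69 m ✓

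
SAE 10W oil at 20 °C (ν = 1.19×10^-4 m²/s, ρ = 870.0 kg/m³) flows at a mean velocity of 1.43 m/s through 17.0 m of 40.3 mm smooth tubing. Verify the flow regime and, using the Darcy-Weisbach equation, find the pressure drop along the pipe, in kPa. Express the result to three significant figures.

Δp ≈ 49.6 kPa

Re = VD/ν = 1.43·0.04030/1.19×10^-4 = 484 → laminar (Re < 2300)
f = 64/Re = 0.1322
h_f = f(L/D)V²/(2g) = 0.1322·(17.0/0.04030)·1.43²/(2·9.81) = 5.810 m
Δp = ρg·h_f = 870.0·9.81·5.810 = 49.59 kPa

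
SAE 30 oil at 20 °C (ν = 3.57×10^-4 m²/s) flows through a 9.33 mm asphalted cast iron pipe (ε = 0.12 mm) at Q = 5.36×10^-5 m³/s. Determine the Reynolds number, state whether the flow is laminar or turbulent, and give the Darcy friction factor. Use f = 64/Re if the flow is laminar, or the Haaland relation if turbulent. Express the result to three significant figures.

V = 4Q/(πD²) = 0.7840 m/s
Re = VD/ν = 0.7840·0.00933/3.57×10^-4 = 20.5
Re < 2300 → laminar → f = 64/Re = 3.124

Re ≈ 20.5; laminar; f = 64/Re ≈ 3.12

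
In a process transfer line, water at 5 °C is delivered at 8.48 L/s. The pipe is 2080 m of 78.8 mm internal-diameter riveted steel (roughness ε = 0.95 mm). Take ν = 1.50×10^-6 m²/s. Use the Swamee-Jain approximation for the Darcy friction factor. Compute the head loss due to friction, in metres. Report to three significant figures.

V = 4Q/(πD²) = 4·0.00848/(π·0.0788²) = 1.739 m/s
Re = VD/ν = 1.739·0.0788/1.50×10^-6 = 9.13×10^4 → turbulent
ε/D = 0.95/78.8 = 0.0121
Swamee-Jain: f = 0.04126
h_f = f(L/D)V²/(2g) = 0.04126·(2080/0.0788)·1.739²/(2·9.81) = 167.8 m

h_f ≈ 168 m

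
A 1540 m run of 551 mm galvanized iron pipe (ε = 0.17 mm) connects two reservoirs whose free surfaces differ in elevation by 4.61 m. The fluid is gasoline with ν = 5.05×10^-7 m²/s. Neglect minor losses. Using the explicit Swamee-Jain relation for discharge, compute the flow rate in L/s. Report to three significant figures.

Q ≈ 345 L/s

Swamee-Jain (Type II): Q = -0.965·√(gD⁵h_f/L)·ln[ε/(3.7D) + √(3.17ν²L/(gD³h_f))]
√(gD⁵h_f/L) = √(9.81·0.551⁵·4.61/1540) = 0.03862
ε/(3.7D) = 8.34×10^-5; √(3.17ν²L/(gD³h_f)) = 1.28×10^-5
Q = -0.965·0.03862·ln(9.621×10^-5) = 0.3447 m³/s
Check: V = 1.45 m/s, Re = 1.58×10^6, f = 0.01558, h_f = 4.64 m ≈ 4.61 m ✓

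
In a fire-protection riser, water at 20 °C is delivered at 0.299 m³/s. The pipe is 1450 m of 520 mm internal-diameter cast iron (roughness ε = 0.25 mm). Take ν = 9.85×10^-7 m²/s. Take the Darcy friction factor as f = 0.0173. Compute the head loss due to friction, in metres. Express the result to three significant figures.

h_f ≈ 4.87 m

V = 4Q/(πD²) = 4·0.299/(π·0.520²) = 1.408 m/s
h_f = f(L/D)V²/(2g) = 0.01730·(1450/0.520)·1.408²/(2·9.81) = 4.874 m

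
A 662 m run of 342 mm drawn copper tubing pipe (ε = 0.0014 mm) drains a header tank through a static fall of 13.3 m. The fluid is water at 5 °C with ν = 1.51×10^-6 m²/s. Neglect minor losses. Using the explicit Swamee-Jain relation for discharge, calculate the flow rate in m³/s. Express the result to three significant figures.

Q ≈ 0.304 m³/s

Swamee-Jain (Type II): Q = -0.965·√(gD⁵h_f/L)·ln[ε/(3.7D) + √(3.17ν²L/(gD³h_f))]
√(gD⁵h_f/L) = √(9.81·0.342⁵·13.3/662) = 0.03037
ε/(3.7D) = 1.11×10^-6; √(3.17ν²L/(gD³h_f)) = 3.03×10^-5
Q = -0.965·0.03037·ln(3.138×10^-5) = 0.3039 m³/s
Check: V = 3.31 m/s, Re = 7.49×10^5, f = 0.01228, h_f = 13.3 m ≈ 13.3 m ✓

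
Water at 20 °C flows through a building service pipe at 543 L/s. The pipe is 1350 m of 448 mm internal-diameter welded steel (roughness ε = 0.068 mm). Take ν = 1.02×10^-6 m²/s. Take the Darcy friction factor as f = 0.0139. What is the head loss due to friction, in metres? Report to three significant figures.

V = 4Q/(πD²) = 4·0.543/(π·0.448²) = 3.445 m/s
h_f = f(L/D)V²/(2g) = 0.01390·(1350/0.448)·3.445²/(2·9.81) = 25.33 m

h_f ≈ 25.3 m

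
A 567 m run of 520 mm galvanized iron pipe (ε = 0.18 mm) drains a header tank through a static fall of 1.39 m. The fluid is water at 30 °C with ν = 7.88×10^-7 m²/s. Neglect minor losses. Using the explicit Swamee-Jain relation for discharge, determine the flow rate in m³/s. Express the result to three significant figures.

Swamee-Jain (Type II): Q = -0.965·√(gD⁵h_f/L)·ln[ε/(3.7D) + √(3.17ν²L/(gD³h_f))]
√(gD⁵h_f/L) = √(9.81·0.520⁵·1.39/567) = 0.03024
ε/(3.7D) = 9.36×10^-5; √(3.17ν²L/(gD³h_f)) = 2.41×10^-5
Q = -0.965·0.03024·ln(1.177×10^-4) = 0.2640 m³/s
Check: V = 1.24 m/s, Re = 8.20×10^5, f = 0.01629, h_f = 1.40 m ≈ 1.39 m ✓

Q ≈ 0.264 m³/s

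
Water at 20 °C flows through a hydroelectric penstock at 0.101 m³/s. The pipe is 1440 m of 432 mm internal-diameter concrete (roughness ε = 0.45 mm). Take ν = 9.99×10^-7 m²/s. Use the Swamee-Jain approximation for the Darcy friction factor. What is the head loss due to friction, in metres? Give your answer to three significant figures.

h_f ≈ 1.69 m

V = 4Q/(πD²) = 4·0.101/(π·0.432²) = 0.6891 m/s
Re = VD/ν = 0.6891·0.432/9.99×10^-7 = 2.98×10^5 → turbulent
ε/D = 0.45/432 = 0.00104
Swamee-Jain: f = 0.02092
h_f = f(L/D)V²/(2g) = 0.02092·(1440/0.432)·0.6891²/(2·9.81) = 1.688 m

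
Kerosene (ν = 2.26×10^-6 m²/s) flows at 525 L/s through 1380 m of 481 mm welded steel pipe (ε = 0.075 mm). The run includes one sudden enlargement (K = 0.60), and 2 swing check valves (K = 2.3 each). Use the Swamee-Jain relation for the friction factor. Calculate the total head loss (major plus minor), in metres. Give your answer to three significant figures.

H_L ≈ 20.3 m

V = 4Q/(πD²) = 2.889 m/s; V²/2g = 0.4255 m
Re = 6.15×10^5, ε/D = 1.56×10^-4 → f = 0.01480 (Swamee-Jain)
Major: h_f = f(L/D)·V²/2g = 0.01480·2869·0.4255 = 18.06 m
Minor: ΣK = 5.20; h_m = ΣK·V²/2g = 2.212 m
Total H_L = 18.06 + 2.212 = 20.27 m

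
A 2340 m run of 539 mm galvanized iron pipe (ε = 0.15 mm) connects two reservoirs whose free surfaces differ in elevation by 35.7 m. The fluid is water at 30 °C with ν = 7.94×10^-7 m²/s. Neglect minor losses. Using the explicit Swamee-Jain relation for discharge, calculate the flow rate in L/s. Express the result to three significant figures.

Swamee-Jain (Type II): Q = -0.965·√(gD⁵h_f/L)·ln[ε/(3.7D) + √(3.17ν²L/(gD³h_f))]
√(gD⁵h_f/L) = √(9.81·0.539⁵·35.7/2340) = 0.08251
ε/(3.7D) = 7.52×10^-5; √(3.17ν²L/(gD³h_f)) = 9.23×10^-6
Q = -0.965·0.08251·ln(8.445×10^-5) = 0.7469 m³/s
Check: V = 3.27 m/s, Re = 2.22×10^6, f = 0.01514, h_f = 35.9 m ≈ 35.7 m ✓

Q ≈ 747 L/s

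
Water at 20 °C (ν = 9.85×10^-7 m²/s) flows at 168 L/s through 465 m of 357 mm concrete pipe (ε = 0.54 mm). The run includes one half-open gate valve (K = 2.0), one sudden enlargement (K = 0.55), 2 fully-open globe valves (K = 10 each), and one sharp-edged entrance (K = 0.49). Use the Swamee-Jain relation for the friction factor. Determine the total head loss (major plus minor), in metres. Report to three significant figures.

V = 4Q/(πD²) = 1.678 m/s; V²/2g = 0.1436 m
Re = 6.08×10^5, ε/D = 0.00151 → f = 0.02225 (Swamee-Jain)
Major: h_f = f(L/D)·V²/2g = 0.02225·1303·0.1436 = 4.161 m
Minor: ΣK = 23.0; h_m = ΣK·V²/2g = 3.308 m
Total H_L = 4.161 + 3.308 = 7.469 m

H_L ≈ 7.47 m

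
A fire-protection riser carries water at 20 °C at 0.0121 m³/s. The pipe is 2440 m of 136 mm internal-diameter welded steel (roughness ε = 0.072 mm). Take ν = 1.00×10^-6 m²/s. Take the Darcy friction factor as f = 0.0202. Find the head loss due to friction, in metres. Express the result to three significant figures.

V = 4Q/(πD²) = 4·0.0121/(π·0.136²) = 0.8329 m/s
h_f = f(L/D)V²/(2g) = 0.02020·(2440/0.136)·0.8329²/(2·9.81) = 12.82 m

h_f ≈ 12.8 m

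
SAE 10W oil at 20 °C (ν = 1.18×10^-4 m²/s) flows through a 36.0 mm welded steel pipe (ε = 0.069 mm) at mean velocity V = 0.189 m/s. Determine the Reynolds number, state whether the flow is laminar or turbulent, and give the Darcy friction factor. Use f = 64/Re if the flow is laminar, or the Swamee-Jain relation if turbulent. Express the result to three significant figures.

Re = VD/ν = 0.1890·0.0360/1.18×10^-4 = 57.7
Re < 2300 → laminar → f = 64/Re = 1.110

Re ≈ 57.7; laminar; f = 64/Re ≈ 1.11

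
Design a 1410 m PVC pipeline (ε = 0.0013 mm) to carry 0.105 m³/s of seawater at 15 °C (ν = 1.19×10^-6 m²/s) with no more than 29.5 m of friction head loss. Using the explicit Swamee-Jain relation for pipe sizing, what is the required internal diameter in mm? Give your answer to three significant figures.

D ≈ 228 mm

Swamee-Jain (Type III): D = 0.66·[ε^1.25·(LQ²/(gh_f))^4.75 + ν·Q^9.4·(L/(gh_f))^5.2]^0.04
LQ²/(gh_f) = 0.05372; L/(gh_f) = 4.872
Term 1 = ε^1.25·(…)^4.75 = 4.08×10^-14; Term 2 = ν·Q^9.4·(…)^5.2 = 2.82×10^-12
D = 0.66·(4.08×10^-14 + 2.82×10^-12)^0.04 = 0.2279 m = 228 mm
Check: V = 2.57 m/s, Re = 4.93×10^5, f = 0.01322, h_f = 27.6 m ≈ 29.5 m ✓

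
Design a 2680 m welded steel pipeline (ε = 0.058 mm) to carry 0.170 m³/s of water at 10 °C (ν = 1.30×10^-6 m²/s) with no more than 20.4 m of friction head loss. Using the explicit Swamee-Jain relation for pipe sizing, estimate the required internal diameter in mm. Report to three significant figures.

D ≈ 348 mm

Swamee-Jain (Type III): D = 0.66·[ε^1.25·(LQ²/(gh_f))^4.75 + ν·Q^9.4·(L/(gh_f))^5.2]^0.04
LQ²/(gh_f) = 0.3870; L/(gh_f) = 13.39
Term 1 = ε^1.25·(…)^4.75 = 5.57×10^-8; Term 2 = ν·Q^9.4·(…)^5.2 = 5.49×10^-8
D = 0.66·(5.57×10^-8 + 5.49×10^-8)^0.04 = 0.3478 m = 348 mm
Check: V = 1.79 m/s, Re = 4.79×10^5, f = 0.01525, h_f = 19.2 m ≈ 20.4 m ✓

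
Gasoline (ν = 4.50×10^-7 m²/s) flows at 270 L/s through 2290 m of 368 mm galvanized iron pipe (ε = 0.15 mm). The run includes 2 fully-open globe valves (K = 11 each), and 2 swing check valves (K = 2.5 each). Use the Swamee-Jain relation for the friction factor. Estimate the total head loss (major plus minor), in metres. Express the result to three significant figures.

H_L ≈ 42.2 m

V = 4Q/(πD²) = 2.539 m/s; V²/2g = 0.3284 m
Re = 2.08×10^6, ε/D = 4.08×10^-4 → f = 0.01632 (Swamee-Jain)
Major: h_f = f(L/D)·V²/2g = 0.01632·6223·0.3284 = 33.36 m
Minor: ΣK = 27.0; h_m = ΣK·V²/2g = 8.868 m
Total H_L = 33.36 + 8.868 = 42.23 m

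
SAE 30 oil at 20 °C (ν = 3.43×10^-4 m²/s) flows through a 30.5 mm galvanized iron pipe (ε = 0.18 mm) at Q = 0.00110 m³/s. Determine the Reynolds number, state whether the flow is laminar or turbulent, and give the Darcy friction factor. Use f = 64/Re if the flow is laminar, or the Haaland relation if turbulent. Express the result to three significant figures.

V = 4Q/(πD²) = 1.506 m/s
Re = VD/ν = 1.506·0.0305/3.43×10^-4 = 134
Re < 2300 → laminar → f = 64/Re = 0.4780

Re ≈ 134; laminar; f = 64/Re ≈ 0.478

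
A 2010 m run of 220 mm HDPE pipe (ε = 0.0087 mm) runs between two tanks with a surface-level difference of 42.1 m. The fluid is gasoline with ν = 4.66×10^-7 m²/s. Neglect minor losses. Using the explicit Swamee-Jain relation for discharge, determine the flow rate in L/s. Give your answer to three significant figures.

Q ≈ 104 L/s

Swamee-Jain (Type II): Q = -0.965·√(gD⁵h_f/L)·ln[ε/(3.7D) + √(3.17ν²L/(gD³h_f))]
√(gD⁵h_f/L) = √(9.81·0.220⁵·42.1/2010) = 0.01029
ε/(3.7D) = 1.07×10^-5; √(3.17ν²L/(gD³h_f)) = 1.77×10^-5
Q = -0.965·0.01029·ln(2.843×10^-5) = 0.1040 m³/s
Check: V = 2.73 m/s, Re = 1.29×10^6, f = 0.01213, h_f = 42.2 m ≈ 42.1 m ✓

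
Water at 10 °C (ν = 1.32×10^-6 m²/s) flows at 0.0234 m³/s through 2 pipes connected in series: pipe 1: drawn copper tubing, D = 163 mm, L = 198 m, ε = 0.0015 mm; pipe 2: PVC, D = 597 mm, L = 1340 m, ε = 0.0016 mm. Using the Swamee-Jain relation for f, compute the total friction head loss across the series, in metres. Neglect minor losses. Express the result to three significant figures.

H ≈ 1.32 m

Pipe 1: V = 1.121 m/s, Re = 1.38×10^5, ε/D = 9.20×10^-6, f = 0.01678, h_1 = f(L/D)V²/2g = 1.306 m
Pipe 2: V = 0.08359 m/s, Re = 3.78×10^4, ε/D = 2.68×10^-6, f = 0.02214, h_2 = f(L/D)V²/2g = 0.01770 m
Series → Q common, losses add: H = Σh = 1.324 m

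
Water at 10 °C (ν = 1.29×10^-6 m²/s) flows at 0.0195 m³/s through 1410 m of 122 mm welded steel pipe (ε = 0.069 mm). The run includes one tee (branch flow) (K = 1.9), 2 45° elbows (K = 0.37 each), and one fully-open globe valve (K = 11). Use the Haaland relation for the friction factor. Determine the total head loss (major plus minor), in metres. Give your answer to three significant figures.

H_L ≈ 33.7 m

V = 4Q/(πD²) = 1.668 m/s; V²/2g = 0.1418 m
Re = 1.58×10^5, ε/D = 5.66×10^-4 → f = 0.01937 (Haaland)
Major: h_f = f(L/D)·V²/2g = 0.01937·11557·0.1418 = 31.75 m
Minor: ΣK = 13.6; h_m = ΣK·V²/2g = 1.934 m
Total H_L = 31.75 + 1.934 = 33.68 m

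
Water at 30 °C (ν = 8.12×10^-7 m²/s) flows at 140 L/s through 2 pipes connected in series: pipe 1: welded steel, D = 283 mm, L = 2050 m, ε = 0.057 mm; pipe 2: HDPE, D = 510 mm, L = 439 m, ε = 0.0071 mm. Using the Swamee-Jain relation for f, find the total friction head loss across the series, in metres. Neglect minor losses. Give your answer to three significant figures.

H ≈ 27.7 m

Pipe 1: V = 2.226 m/s, Re = 7.76×10^5, ε/D = 2.01×10^-4, f = 0.01502, h_1 = f(L/D)V²/2g = 27.47 m
Pipe 2: V = 0.6853 m/s, Re = 4.30×10^5, ε/D = 1.39×10^-5, f = 0.01365, h_2 = f(L/D)V²/2g = 0.2813 m
Series → Q common, losses add: H = Σh = 27.75 m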